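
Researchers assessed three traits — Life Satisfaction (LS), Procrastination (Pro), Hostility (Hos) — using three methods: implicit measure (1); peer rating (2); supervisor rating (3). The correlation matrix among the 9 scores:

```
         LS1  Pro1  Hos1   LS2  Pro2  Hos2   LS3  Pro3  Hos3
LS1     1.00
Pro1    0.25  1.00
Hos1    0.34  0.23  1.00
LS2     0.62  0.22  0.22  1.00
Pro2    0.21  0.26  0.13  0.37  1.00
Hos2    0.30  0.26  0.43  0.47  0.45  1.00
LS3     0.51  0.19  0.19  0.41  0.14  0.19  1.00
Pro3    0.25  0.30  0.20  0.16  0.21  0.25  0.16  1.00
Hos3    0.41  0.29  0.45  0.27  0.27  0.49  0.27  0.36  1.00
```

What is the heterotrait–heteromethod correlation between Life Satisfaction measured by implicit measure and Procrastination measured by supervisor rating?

Different traits and methods: r(LS1, Pro3) = 0.25.

0.25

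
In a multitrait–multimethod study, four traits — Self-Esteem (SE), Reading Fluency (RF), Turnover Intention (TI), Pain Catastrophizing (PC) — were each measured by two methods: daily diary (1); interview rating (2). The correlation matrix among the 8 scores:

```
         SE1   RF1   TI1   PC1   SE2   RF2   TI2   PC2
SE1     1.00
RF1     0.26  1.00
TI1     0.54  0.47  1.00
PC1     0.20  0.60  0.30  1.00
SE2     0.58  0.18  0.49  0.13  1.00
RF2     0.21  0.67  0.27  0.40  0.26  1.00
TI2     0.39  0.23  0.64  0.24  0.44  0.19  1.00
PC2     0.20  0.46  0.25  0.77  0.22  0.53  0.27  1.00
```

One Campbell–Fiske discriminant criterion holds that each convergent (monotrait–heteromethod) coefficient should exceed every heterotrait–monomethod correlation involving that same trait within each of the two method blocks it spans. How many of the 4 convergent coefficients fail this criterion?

0

Each convergent coefficient versus the relevant comparison correlations:
SE (methods 1·2): 0.58 vs {0.26, 0.26, 0.54, 0.44, 0.20, 0.22} → pass.
RF (methods 1·2): 0.67 vs {0.26, 0.26, 0.47, 0.19, 0.60, 0.53} → pass.
TI (methods 1·2): 0.64 vs {0.54, 0.44, 0.47, 0.19, 0.30, 0.27} → pass.
PC (methods 1·2): 0.77 vs {0.20, 0.22, 0.60, 0.53, 0.30, 0.27} → pass.
0 of 4 fail.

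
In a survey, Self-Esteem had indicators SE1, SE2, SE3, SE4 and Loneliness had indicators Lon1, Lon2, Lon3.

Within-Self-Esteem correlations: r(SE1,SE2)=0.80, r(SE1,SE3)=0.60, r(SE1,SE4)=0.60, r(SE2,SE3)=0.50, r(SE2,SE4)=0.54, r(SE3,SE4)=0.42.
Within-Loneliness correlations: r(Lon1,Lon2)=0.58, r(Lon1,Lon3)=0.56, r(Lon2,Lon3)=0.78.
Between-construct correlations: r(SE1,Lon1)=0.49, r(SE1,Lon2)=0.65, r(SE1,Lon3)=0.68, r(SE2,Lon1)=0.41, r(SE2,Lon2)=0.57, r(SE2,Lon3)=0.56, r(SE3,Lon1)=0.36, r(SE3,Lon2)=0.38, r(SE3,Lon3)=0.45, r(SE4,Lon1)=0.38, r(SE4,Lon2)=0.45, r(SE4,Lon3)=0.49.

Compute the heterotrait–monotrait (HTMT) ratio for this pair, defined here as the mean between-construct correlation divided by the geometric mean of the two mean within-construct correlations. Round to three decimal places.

0.805

Mean between = 5.87/12 = 0.4892.
Mean within-SE = 3.46/6 = 0.5767; mean within-Lon = 1.92/3 = 0.6400.
Geometric mean = √(0.5767 × 0.6400) = 0.6075.
HTMT = 0.4892 / 0.6075 = 0.805.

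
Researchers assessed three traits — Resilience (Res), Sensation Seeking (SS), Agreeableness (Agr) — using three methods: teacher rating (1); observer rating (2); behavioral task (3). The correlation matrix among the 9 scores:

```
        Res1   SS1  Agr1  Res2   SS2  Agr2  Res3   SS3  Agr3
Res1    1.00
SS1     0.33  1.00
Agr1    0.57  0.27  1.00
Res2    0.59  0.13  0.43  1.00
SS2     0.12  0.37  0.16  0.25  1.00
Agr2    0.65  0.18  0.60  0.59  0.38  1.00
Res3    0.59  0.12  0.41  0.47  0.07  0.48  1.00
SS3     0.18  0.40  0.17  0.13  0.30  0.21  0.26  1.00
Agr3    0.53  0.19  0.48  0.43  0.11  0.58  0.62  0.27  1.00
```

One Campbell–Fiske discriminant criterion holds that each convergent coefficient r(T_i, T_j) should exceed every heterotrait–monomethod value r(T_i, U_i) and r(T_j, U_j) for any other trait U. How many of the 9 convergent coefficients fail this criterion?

7

Each convergent coefficient versus the relevant comparison correlations:
Res (methods 1·2): 0.59 vs {0.33, 0.25, 0.57, 0.59} → fail.
Res (methods 1·3): 0.59 vs {0.33, 0.26, 0.57, 0.62} → fail.
Res (methods 2·3): 0.47 vs {0.25, 0.26, 0.59, 0.62} → fail.
SS (methods 1·2): 0.37 vs {0.33, 0.25, 0.27, 0.38} → fail.
SS (methods 1·3): 0.40 vs {0.33, 0.26, 0.27, 0.27} → pass.
SS (methods 2·3): 0.30 vs {0.25, 0.26, 0.38, 0.27} → fail.
Agr (methods 1·2): 0.60 vs {0.57, 0.59, 0.27, 0.38} → pass.
Agr (methods 1·3): 0.48 vs {0.57, 0.62, 0.27, 0.27} → fail.
Agr (methods 2·3): 0.58 vs {0.59, 0.62, 0.38, 0.27} → fail.
7 of 9 fail.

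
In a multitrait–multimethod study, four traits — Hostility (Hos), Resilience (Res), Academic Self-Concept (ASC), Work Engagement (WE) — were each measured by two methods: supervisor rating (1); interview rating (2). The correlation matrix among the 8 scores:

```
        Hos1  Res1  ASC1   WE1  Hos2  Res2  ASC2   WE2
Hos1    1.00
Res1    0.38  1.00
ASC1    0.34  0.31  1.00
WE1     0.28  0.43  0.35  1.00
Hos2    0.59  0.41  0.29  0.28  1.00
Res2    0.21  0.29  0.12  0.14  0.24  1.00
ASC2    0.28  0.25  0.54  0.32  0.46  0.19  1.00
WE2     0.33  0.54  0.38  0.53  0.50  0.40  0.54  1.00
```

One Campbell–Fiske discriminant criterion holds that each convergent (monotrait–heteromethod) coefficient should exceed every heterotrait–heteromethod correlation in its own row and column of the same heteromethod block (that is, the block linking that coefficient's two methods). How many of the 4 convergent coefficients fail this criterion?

Checking each validity diagonal entry against its comparison values:
Hos (methods 1·2): 0.59 vs {0.21, 0.41, 0.28, 0.29, 0.33, 0.28} → pass.
Res (methods 1·2): 0.29 vs {0.41, 0.21, 0.25, 0.12, 0.54, 0.14} → fail.
ASC (methods 1·2): 0.54 vs {0.29, 0.28, 0.12, 0.25, 0.38, 0.32} → pass.
WE (methods 1·2): 0.53 vs {0.28, 0.33, 0.14, 0.54, 0.32, 0.38} → fail.
2 of 4 fail.

2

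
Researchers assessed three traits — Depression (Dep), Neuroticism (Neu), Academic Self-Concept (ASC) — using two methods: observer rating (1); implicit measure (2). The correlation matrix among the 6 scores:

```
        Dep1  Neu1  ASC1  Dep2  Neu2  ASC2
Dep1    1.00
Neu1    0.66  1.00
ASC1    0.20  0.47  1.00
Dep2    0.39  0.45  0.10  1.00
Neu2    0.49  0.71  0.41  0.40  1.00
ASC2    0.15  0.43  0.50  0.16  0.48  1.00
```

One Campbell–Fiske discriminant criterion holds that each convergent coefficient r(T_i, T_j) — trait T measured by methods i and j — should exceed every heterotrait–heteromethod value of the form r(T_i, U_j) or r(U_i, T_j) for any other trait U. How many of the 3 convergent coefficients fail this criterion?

Convergent coefficients and their comparison sets:
Dep (methods 1·2): 0.39 vs {0.49, 0.45, 0.15, 0.10} → fail.
Neu (methods 1·2): 0.71 vs {0.45, 0.49, 0.43, 0.41} → pass.
ASC (methods 1·2): 0.50 vs {0.10, 0.15, 0.41, 0.43} → pass.
1 of 3 fail.

1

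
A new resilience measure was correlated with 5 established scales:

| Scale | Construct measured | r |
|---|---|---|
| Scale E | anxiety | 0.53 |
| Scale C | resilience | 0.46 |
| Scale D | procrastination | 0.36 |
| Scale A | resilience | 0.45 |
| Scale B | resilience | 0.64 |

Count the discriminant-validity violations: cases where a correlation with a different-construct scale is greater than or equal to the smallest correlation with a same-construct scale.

Convergent (same construct = resilience): Scale C, Scale A, Scale B.
Smallest convergent = 0.45. Discriminant values: 0.53, 0.36; count ≥ 0.45 → 1.

1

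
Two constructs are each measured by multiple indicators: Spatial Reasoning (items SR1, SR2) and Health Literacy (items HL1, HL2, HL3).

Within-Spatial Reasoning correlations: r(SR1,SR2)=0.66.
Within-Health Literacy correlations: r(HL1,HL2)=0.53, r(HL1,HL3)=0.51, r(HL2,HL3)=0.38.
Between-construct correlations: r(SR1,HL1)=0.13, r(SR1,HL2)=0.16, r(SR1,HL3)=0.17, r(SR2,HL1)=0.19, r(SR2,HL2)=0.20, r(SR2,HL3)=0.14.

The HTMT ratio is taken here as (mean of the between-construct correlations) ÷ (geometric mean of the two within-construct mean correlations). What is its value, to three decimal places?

0.295

Mean between = 0.99/6 = 0.1650.
Mean within-SR = 0.66/1 = 0.6600; mean within-HL = 1.42/3 = 0.4733.
Geometric mean = √(0.6600 × 0.4733) = 0.5589.
HTMT = 0.1650 / 0.5589 = 0.295.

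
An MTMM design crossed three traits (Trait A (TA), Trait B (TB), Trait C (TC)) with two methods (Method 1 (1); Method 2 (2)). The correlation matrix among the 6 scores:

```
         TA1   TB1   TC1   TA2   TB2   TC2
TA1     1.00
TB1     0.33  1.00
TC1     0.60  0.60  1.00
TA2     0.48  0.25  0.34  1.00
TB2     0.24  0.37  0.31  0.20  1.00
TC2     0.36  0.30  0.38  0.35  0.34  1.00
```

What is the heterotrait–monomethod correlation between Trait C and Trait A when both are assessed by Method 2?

Different traits, same method: r(TC2, TA2) = 0.35.

0.35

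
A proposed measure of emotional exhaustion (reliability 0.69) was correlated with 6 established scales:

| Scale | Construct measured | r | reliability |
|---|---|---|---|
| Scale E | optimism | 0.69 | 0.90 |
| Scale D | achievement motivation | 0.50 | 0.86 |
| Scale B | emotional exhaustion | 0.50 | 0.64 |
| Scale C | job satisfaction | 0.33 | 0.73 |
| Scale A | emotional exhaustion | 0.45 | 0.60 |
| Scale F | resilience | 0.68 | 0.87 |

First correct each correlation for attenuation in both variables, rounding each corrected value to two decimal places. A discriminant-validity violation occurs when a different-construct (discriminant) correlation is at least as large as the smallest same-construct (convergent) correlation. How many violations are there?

Disattenuated r (r / √(r_scale · r_new)):
  Scale E (disc): 0.69 / √(0.90·0.69) = 0.88
  Scale D (disc): 0.50 / √(0.86·0.69) = 0.65
  Scale B (conv): 0.50 / √(0.64·0.69) = 0.75
  Scale C (disc): 0.33 / √(0.73·0.69) = 0.46
  Scale A (conv): 0.45 / √(0.60·0.69) = 0.70
  Scale F (disc): 0.68 / √(0.87·0.69) = 0.88
Smallest convergent = 0.70. Discriminant values: 0.88, 0.65, 0.46, 0.88; count ≥ 0.70 → 2.

2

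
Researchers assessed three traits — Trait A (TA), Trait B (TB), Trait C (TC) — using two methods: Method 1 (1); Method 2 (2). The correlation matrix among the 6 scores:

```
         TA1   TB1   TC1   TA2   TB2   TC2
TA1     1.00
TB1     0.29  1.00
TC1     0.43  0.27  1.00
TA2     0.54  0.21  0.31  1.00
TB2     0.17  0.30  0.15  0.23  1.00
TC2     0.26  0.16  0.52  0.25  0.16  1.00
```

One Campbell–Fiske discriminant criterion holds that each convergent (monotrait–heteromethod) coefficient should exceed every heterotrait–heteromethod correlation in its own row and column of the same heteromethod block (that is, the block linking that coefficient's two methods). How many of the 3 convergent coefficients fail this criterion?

Each convergent coefficient versus the relevant comparison correlations:
TA (methods 1·2): 0.54 vs {0.17, 0.21, 0.26, 0.31} → pass.
TB (methods 1·2): 0.30 vs {0.21, 0.17, 0.16, 0.15} → pass.
TC (methods 1·2): 0.52 vs {0.31, 0.26, 0.15, 0.16} → pass.
0 of 3 fail.

0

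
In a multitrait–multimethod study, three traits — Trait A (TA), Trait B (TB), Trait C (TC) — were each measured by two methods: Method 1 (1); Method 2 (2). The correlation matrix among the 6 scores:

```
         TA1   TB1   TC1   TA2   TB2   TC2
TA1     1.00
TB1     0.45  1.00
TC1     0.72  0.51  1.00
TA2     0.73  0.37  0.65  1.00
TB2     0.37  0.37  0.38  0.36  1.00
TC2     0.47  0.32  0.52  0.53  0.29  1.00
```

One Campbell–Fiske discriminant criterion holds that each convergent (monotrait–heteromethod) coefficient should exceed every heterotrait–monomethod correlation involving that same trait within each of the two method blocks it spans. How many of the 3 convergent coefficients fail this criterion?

Convergent coefficients and their comparison sets:
TA (methods 1·2): 0.73 vs {0.45, 0.36, 0.72, 0.53} → pass.
TB (methods 1·2): 0.37 vs {0.45, 0.36, 0.51, 0.29} → fail.
TC (methods 1·2): 0.52 vs {0.72, 0.53, 0.51, 0.29} → fail.
2 of 3 fail.

2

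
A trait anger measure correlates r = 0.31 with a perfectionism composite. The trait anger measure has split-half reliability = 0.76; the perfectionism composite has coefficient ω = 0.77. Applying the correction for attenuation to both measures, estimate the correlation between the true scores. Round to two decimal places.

0.41

r_true = r_obs / √(r_xx · r_yy) = 0.31 / √(0.76 × 0.77) = 0.31 / √0.5852 = 0.31 / 0.7650 ≈ 0.41.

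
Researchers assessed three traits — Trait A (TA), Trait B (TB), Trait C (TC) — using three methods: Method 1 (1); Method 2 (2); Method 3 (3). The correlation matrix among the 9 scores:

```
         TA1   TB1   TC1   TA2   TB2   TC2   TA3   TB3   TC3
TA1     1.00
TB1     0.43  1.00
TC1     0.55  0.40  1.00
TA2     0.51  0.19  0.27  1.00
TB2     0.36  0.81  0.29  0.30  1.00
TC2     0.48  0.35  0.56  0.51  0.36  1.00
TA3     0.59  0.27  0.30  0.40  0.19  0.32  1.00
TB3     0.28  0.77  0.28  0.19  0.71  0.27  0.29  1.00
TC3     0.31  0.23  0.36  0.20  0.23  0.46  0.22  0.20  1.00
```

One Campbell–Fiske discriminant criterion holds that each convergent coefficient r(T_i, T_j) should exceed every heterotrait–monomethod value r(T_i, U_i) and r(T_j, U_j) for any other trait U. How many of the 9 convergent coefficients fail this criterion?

4

Each convergent coefficient versus the relevant comparison correlations:
TA (methods 1·2): 0.51 vs {0.43, 0.30, 0.55, 0.51} → fail.
TA (methods 1·3): 0.59 vs {0.43, 0.29, 0.55, 0.22} → pass.
TA (methods 2·3): 0.40 vs {0.30, 0.29, 0.51, 0.22} → fail.
TB (methods 1·2): 0.81 vs {0.43, 0.30, 0.40, 0.36} → pass.
TB (methods 1·3): 0.77 vs {0.43, 0.29, 0.40, 0.20} → pass.
TB (methods 2·3): 0.71 vs {0.30, 0.29, 0.36, 0.20} → pass.
TC (methods 1·2): 0.56 vs {0.55, 0.51, 0.40, 0.36} → pass.
TC (methods 1·3): 0.36 vs {0.55, 0.22, 0.40, 0.20} → fail.
TC (methods 2·3): 0.46 vs {0.51, 0.22, 0.36, 0.20} → fail.
4 of 9 fail.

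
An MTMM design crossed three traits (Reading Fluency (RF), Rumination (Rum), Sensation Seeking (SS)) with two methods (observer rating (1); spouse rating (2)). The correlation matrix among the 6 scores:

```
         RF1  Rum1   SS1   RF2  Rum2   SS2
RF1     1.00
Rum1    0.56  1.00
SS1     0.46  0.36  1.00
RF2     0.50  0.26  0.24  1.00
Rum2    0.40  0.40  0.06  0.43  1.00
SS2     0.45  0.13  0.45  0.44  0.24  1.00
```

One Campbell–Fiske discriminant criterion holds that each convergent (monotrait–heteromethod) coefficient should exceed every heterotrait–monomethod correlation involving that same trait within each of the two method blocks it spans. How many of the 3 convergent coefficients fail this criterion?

Checking each validity diagonal entry against its comparison values:
RF (methods 1·2): 0.50 vs {0.56, 0.43, 0.46, 0.44} → fail.
Rum (methods 1·2): 0.40 vs {0.56, 0.43, 0.36, 0.24} → fail.
SS (methods 1·2): 0.45 vs {0.46, 0.44, 0.36, 0.24} → fail.
3 of 3 fail.

3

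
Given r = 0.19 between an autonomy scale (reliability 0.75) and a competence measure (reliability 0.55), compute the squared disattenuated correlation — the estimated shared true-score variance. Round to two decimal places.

0.09

Disattenuated r = 0.19 / √(0.75 × 0.55) = 0.19 / 0.6423 = 0.2958.
Shared true-score variance = 0.2958² = 0.0875 ≈ 0.09.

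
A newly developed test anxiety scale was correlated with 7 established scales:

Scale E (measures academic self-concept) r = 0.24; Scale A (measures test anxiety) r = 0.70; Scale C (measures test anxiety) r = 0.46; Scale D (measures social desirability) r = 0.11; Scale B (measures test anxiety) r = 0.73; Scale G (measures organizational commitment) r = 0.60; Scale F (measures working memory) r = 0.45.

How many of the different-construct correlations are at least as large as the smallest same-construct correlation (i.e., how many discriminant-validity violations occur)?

Convergent (same construct = test anxiety): Scale A, Scale C, Scale B.
Smallest convergent = 0.46. Discriminant values: 0.24, 0.11, 0.60, 0.45; count ≥ 0.46 → 1.

1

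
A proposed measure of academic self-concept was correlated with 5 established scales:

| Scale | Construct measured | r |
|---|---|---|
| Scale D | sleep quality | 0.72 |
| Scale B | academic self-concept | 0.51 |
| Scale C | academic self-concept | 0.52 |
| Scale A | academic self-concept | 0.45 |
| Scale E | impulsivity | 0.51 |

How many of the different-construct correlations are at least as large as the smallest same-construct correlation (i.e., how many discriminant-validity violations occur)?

Convergent (same construct = academic self-concept): Scale B, Scale C, Scale A.
Smallest convergent = 0.45. Discriminant values: 0.72, 0.51; count ≥ 0.45 → 2.

2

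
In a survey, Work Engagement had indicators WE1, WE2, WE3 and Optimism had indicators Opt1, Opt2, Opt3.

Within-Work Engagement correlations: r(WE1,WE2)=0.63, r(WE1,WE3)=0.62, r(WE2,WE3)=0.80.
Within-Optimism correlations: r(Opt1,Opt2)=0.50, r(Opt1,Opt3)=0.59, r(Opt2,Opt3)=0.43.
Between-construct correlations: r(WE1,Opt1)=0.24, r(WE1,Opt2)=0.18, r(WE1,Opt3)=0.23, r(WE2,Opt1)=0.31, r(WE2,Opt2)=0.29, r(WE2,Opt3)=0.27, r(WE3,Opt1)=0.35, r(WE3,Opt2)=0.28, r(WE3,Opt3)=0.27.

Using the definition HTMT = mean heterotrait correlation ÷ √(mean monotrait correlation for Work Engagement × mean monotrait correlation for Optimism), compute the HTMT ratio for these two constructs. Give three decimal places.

0.457

Mean heterotrait r = 2.42/9 = 0.2689.
Mean within-WE = 2.05/3 = 0.6833; mean within-Opt = 1.52/3 = 0.5067.
Geometric mean = √(0.6833 × 0.5067) = 0.5884.
HTMT = 0.2689 / 0.5884 = 0.457.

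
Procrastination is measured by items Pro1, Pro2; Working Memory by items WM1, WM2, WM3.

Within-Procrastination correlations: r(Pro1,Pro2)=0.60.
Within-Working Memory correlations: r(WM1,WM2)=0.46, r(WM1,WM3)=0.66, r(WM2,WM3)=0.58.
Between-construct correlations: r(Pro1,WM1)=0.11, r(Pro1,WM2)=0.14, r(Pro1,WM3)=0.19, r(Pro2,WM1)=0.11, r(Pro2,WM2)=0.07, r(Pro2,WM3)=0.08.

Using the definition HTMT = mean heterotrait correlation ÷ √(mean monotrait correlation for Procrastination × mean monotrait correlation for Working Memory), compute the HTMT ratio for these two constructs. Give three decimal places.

Mean between = 0.70/6 = 0.1167.
Mean within-Pro = 0.60/1 = 0.6000; mean within-WM = 1.70/3 = 0.5667.
Geometric mean = √(0.6000 × 0.5667) = 0.5831.
HTMT = 0.1167 / 0.5831 = 0.200.

0.200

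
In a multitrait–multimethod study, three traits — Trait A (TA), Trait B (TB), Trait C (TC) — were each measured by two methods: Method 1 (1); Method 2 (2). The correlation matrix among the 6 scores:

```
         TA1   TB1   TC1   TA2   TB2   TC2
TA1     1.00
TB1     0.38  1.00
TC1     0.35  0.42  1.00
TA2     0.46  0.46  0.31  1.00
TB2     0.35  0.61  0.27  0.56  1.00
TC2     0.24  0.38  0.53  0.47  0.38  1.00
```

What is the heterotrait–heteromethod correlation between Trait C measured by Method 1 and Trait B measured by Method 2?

0.27

Different traits and methods: r(TC1, TB2) = 0.27.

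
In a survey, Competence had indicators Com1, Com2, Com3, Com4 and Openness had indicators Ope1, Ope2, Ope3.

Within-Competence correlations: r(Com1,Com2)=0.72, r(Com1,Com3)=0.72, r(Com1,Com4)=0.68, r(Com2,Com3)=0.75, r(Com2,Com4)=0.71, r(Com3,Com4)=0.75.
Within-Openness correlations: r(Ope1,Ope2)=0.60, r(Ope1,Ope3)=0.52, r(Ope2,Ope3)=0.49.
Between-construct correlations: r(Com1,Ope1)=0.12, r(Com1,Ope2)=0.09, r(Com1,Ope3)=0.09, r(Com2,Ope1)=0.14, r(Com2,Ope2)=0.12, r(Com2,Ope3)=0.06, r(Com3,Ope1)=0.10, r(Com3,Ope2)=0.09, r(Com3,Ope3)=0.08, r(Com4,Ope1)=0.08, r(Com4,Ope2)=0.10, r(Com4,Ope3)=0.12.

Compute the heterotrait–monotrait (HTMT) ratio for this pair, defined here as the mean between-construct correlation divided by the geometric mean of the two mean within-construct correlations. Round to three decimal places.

0.159

Mean heterotrait r = 1.19/12 = 0.0992.
Mean within-Com = 4.33/6 = 0.7217; mean within-Ope = 1.61/3 = 0.5367.
Geometric mean = √(0.7217 × 0.5367) = 0.6224.
HTMT = 0.0992 / 0.6224 = 0.159.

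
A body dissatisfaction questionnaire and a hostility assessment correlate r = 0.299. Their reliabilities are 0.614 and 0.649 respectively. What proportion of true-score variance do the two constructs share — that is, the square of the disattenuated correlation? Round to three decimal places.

Disattenuated r = 0.299 / √(0.614 × 0.649) = 0.299 / 0.6313 = 0.4736.
Shared true-score variance = 0.4736² = 0.2243 ≈ 0.224.

0.224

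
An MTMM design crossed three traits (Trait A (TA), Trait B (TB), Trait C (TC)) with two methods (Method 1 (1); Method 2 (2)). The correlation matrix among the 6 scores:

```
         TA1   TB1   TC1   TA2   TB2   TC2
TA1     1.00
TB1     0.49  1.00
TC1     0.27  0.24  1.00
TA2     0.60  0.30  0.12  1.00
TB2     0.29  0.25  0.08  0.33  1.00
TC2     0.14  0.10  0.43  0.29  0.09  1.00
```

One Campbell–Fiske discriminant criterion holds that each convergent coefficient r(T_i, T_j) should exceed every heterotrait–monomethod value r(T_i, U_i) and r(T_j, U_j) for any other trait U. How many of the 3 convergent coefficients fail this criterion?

Each convergent coefficient versus the relevant comparison correlations:
TA (methods 1·2): 0.60 vs {0.49, 0.33, 0.27, 0.29} → pass.
TB (methods 1·2): 0.25 vs {0.49, 0.33, 0.24, 0.09} → fail.
TC (methods 1·2): 0.43 vs {0.27, 0.29, 0.24, 0.09} → pass.
1 of 3 fail.

1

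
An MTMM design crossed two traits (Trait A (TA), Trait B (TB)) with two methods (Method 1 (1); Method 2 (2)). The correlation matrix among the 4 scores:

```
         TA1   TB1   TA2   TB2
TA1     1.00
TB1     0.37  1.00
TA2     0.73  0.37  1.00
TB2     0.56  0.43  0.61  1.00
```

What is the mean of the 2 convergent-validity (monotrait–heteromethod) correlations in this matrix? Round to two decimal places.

Convergent values: 0.73, 0.43; mean = 1.16/2 = 0.58.

0.58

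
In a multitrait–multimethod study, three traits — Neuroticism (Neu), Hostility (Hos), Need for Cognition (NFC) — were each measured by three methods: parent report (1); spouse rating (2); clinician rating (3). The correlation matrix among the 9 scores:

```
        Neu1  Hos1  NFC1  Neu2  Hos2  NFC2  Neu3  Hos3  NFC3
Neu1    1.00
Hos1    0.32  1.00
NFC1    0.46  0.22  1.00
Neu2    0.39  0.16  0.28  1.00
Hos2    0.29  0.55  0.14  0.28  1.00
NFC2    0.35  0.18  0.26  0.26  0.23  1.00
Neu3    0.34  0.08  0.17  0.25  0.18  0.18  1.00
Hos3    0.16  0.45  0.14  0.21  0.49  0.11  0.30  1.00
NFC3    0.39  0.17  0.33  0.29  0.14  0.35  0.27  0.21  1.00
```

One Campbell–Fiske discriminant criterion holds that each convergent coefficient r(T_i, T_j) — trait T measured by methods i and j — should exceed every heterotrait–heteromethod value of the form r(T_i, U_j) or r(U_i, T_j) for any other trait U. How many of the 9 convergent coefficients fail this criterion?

Checking each validity diagonal entry against its comparison values:
Neu (methods 1·2): 0.39 vs {0.29, 0.16, 0.35, 0.28} → pass.
Neu (methods 1·3): 0.34 vs {0.16, 0.08, 0.39, 0.17} → fail.
Neu (methods 2·3): 0.25 vs {0.21, 0.18, 0.29, 0.18} → fail.
Hos (methods 1·2): 0.55 vs {0.16, 0.29, 0.18, 0.14} → pass.
Hos (methods 1·3): 0.45 vs {0.08, 0.16, 0.17, 0.14} → pass.
Hos (methods 2·3): 0.49 vs {0.18, 0.21, 0.14, 0.11} → pass.
NFC (methods 1·2): 0.26 vs {0.28, 0.35, 0.14, 0.18} → fail.
NFC (methods 1·3): 0.33 vs {0.17, 0.39, 0.14, 0.17} → fail.
NFC (methods 2·3): 0.35 vs {0.18, 0.29, 0.11, 0.14} → pass.
4 of 9 fail.

4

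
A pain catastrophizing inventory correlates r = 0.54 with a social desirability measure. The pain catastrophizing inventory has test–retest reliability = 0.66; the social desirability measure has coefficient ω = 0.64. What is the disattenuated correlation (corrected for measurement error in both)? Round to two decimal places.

0.83

r_true = r_obs / √(r_xx · r_yy) = 0.54 / √(0.66 × 0.64) = 0.54 / √0.4224 = 0.54 / 0.6499 ≈ 0.83.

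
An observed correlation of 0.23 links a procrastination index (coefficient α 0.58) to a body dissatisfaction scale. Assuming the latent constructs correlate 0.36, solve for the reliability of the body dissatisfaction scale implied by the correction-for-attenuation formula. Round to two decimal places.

0.70

r_true = r_obs / √(r_xx · r_yy) ⇒ 0.36 = 0.23 / √(0.58 · r_yy).
√(0.58 · r_yy) = 0.23 / 0.36 = 0.6389; 0.58 · r_yy = 0.4082; r_yy = 0.4082 / 0.58 ≈ 0.70.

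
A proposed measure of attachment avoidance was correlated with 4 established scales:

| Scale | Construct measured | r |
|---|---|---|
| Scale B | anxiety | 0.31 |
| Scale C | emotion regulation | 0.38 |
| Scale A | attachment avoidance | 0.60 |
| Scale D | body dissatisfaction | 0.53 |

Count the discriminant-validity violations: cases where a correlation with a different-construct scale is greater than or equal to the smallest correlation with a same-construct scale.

Convergent (same construct = attachment avoidance): Scale A.
Smallest convergent = 0.60. Discriminant values: 0.31, 0.38, 0.53; count ≥ 0.60 → 0.

0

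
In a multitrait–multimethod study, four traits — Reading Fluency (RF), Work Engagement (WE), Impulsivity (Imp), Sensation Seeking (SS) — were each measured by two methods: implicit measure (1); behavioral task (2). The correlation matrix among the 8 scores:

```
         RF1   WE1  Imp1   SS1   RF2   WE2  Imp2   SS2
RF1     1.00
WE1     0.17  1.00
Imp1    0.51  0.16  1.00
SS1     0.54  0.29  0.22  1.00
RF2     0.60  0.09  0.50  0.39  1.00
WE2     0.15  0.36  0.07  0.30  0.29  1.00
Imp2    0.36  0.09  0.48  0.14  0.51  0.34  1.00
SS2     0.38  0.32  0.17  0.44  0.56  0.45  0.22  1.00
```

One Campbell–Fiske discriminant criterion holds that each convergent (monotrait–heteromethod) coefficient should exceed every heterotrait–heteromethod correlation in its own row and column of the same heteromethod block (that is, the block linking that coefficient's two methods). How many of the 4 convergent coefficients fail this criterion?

1

Each convergent coefficient versus the relevant comparison correlations:
RF (methods 1·2): 0.60 vs {0.15, 0.09, 0.36, 0.50, 0.38, 0.39} → pass.
WE (methods 1·2): 0.36 vs {0.09, 0.15, 0.09, 0.07, 0.32, 0.30} → pass.
Imp (methods 1·2): 0.48 vs {0.50, 0.36, 0.07, 0.09, 0.17, 0.14} → fail.
SS (methods 1·2): 0.44 vs {0.39, 0.38, 0.30, 0.32, 0.14, 0.17} → pass.
1 of 4 fail.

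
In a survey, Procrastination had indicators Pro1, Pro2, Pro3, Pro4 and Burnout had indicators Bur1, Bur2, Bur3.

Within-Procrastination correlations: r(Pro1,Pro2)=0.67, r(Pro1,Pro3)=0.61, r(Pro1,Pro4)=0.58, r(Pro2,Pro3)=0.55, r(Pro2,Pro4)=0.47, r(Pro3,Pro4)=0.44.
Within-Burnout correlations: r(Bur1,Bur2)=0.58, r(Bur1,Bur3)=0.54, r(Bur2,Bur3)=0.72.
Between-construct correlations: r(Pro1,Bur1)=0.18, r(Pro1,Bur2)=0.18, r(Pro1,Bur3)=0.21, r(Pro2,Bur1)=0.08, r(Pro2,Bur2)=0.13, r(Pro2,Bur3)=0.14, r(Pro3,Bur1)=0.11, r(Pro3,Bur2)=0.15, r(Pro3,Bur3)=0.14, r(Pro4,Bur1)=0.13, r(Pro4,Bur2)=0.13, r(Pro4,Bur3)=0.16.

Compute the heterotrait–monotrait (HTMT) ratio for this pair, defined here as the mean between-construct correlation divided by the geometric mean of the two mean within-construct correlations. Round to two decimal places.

Mean heterotrait r = 1.74/12 = 0.1450.
Mean within-Pro = 3.32/6 = 0.5533; mean within-Bur = 1.84/3 = 0.6133.
Geometric mean = √(0.5533 × 0.6133) = 0.5825.
HTMT = 0.1450 / 0.5825 = 0.25.

0.25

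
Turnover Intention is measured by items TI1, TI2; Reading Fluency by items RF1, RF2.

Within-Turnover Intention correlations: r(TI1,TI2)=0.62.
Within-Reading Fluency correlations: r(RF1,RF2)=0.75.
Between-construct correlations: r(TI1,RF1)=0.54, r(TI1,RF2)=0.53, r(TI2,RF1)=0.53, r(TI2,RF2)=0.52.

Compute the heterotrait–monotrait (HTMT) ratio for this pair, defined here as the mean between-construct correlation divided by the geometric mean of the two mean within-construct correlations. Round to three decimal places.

0.777

Mean heterotrait r = 2.12/4 = 0.5300.
Mean within-TI = 0.62/1 = 0.6200; mean within-RF = 0.75/1 = 0.7500.
Geometric mean = √(0.6200 × 0.7500) = 0.6819.
HTMT = 0.5300 / 0.6819 = 0.777.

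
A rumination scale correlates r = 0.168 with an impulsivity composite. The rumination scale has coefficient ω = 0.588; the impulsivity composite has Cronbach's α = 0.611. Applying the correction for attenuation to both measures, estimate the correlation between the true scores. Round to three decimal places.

r_true = r_obs / √(r_xx · r_yy) = 0.168 / √(0.588 × 0.611) = 0.168 / √0.359268 = 0.168 / 0.5994 ≈ 0.280.

0.280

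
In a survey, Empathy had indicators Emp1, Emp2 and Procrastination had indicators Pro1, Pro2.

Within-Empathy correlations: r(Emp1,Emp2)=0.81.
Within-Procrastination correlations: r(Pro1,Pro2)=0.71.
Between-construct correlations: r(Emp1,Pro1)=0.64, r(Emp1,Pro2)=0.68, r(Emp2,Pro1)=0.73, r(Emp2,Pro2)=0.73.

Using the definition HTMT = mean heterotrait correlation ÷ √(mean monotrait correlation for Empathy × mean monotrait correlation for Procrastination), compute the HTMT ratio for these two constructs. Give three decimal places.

0.916

Mean between = 2.78/4 = 0.6950.
Mean within-Emp = 0.81/1 = 0.8100; mean within-Pro = 0.71/1 = 0.7100.
Geometric mean = √(0.8100 × 0.7100) = 0.7584.
HTMT = 0.6950 / 0.7584 = 0.916.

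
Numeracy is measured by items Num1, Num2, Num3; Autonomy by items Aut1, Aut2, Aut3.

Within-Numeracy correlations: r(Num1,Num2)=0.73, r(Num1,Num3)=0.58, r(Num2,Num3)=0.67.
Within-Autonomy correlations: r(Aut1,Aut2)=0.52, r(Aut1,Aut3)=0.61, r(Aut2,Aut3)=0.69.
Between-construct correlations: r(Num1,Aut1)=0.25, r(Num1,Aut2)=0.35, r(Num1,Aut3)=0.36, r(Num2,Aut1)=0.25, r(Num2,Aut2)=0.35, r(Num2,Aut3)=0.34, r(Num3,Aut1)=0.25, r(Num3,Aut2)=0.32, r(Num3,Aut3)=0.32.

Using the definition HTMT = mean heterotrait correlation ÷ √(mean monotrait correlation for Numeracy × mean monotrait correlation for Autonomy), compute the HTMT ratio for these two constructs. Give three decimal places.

Mean between = 2.79/9 = 0.3100.
Mean within-Num = 1.98/3 = 0.6600; mean within-Aut = 1.82/3 = 0.6067.
Geometric mean = √(0.6600 × 0.6067) = 0.6328.
HTMT = 0.3100 / 0.6328 = 0.490.

0.490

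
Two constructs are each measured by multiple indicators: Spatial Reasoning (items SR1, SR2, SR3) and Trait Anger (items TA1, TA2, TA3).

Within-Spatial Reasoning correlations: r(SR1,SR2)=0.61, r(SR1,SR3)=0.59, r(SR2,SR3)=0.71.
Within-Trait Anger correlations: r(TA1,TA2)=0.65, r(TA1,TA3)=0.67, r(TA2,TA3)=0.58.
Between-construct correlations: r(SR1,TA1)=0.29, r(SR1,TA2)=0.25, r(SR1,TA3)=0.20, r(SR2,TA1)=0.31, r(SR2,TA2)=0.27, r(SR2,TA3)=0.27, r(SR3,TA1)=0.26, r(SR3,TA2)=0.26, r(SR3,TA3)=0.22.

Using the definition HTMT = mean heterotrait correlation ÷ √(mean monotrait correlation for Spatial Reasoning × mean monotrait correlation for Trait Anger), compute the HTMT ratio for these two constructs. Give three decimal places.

Mean between = 2.33/9 = 0.2589.
Mean within-SR = 1.91/3 = 0.6367; mean within-TA = 1.90/3 = 0.6333.
Geometric mean = √(0.6367 × 0.6333) = 0.6350.
HTMT = 0.2589 / 0.6350 = 0.408.

0.408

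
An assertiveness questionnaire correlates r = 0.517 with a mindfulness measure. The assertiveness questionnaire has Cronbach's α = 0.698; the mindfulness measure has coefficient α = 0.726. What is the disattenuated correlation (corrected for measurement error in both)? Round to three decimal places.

0.726

r_true = r_obs / √(r_xx · r_yy) = 0.517 / √(0.698 × 0.726) = 0.517 / √0.506748 = 0.517 / 0.7119 ≈ 0.726.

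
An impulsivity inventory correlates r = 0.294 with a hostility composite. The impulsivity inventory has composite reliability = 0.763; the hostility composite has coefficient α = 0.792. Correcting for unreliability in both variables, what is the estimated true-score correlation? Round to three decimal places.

r_true = r_obs / √(r_xx · r_yy) = 0.294 / √(0.763 × 0.792) = 0.294 / √0.604296 = 0.294 / 0.7774 ≈ 0.378.

0.378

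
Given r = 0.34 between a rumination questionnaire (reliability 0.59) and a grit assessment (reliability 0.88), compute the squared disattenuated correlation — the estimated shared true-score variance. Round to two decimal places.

Disattenuated r = 0.34 / √(0.59 × 0.88) = 0.34 / 0.7206 = 0.4718.
Shared true-score variance = 0.4718² = 0.2226 ≈ 0.22.

0.22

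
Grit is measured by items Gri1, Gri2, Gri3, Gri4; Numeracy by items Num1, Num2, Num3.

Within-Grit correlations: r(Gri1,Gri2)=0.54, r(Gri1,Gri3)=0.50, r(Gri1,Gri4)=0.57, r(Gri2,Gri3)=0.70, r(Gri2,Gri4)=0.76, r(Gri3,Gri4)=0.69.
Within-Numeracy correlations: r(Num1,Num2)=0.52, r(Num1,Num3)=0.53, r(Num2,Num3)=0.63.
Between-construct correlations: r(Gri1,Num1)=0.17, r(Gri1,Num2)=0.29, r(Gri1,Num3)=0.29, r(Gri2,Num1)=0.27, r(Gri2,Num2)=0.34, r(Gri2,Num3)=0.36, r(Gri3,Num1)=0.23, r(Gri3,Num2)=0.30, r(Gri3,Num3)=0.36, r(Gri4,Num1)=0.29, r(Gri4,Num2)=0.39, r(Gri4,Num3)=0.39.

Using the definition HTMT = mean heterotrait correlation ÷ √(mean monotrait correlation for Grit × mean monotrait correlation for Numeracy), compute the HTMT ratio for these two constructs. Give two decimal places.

0.52

Mean heterotrait r = 3.68/12 = 0.3067.
Mean within-Gri = 3.76/6 = 0.6267; mean within-Num = 1.68/3 = 0.5600.
Geometric mean = √(0.6267 × 0.5600) = 0.5924.
HTMT = 0.3067 / 0.5924 = 0.52.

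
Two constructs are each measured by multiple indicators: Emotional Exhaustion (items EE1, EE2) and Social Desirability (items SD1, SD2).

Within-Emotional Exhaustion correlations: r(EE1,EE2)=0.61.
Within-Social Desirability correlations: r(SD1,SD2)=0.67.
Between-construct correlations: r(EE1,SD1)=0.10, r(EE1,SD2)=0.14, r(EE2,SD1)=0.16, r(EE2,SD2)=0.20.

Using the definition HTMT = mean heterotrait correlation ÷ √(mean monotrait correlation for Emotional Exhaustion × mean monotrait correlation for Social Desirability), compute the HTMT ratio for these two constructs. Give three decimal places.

0.235

Between-construct mean = 0.60/4 = 0.1500.
Mean within-EE = 0.61/1 = 0.6100; mean within-SD = 0.67/1 = 0.6700.
Geometric mean = √(0.6100 × 0.6700) = 0.6393.
HTMT = 0.1500 / 0.6393 = 0.235.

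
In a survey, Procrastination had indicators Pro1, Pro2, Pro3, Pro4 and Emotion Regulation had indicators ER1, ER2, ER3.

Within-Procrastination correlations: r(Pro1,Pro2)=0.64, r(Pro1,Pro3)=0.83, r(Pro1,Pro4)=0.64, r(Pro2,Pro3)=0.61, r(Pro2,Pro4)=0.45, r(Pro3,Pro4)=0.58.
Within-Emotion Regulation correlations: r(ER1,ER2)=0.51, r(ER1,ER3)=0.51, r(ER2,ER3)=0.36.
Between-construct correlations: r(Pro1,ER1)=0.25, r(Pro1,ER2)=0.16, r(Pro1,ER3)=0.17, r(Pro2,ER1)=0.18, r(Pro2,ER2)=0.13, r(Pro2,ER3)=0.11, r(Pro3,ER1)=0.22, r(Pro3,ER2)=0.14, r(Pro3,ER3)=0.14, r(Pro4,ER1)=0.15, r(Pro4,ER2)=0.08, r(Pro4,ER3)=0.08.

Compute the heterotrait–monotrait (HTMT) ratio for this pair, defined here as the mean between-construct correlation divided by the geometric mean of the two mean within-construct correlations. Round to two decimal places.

Mean between = 1.81/12 = 0.1508.
Mean within-Pro = 3.75/6 = 0.6250; mean within-ER = 1.38/3 = 0.4600.
Geometric mean = √(0.6250 × 0.4600) = 0.5362.
HTMT = 0.1508 / 0.5362 = 0.28.

0.28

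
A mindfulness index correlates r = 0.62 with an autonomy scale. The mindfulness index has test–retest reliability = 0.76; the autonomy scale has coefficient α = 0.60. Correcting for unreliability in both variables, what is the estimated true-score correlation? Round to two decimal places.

r_true = r_obs / √(r_xx · r_yy) = 0.62 / √(0.76 × 0.60) = 0.62 / √0.4560 = 0.62 / 0.6753 ≈ 0.92.

0.92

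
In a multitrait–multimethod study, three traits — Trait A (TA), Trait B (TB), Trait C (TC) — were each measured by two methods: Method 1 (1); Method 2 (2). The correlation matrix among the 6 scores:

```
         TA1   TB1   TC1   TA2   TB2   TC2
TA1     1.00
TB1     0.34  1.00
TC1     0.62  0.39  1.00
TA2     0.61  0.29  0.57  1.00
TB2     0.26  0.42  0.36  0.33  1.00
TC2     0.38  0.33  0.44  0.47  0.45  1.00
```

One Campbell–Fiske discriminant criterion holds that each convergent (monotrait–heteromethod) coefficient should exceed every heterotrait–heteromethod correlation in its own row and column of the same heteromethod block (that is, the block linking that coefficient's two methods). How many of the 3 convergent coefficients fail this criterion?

Convergent coefficients and their comparison sets:
TA (methods 1·2): 0.61 vs {0.26, 0.29, 0.38, 0.57} → pass.
TB (methods 1·2): 0.42 vs {0.29, 0.26, 0.33, 0.36} → pass.
TC (methods 1·2): 0.44 vs {0.57, 0.38, 0.36, 0.33} → fail.
1 of 3 fail.

1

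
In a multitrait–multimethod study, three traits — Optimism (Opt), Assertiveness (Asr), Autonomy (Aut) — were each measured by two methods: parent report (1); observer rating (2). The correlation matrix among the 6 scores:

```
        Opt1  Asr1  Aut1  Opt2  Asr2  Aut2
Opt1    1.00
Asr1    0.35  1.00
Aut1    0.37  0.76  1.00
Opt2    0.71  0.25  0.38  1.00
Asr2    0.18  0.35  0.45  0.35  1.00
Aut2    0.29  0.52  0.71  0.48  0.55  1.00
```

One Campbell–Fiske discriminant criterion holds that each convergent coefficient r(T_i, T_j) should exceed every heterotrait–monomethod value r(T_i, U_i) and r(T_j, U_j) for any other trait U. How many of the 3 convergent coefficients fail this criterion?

Convergent coefficients and their comparison sets:
Opt (methods 1·2): 0.71 vs {0.35, 0.35, 0.37, 0.48} → pass.
Asr (methods 1·2): 0.35 vs {0.35, 0.35, 0.76, 0.55} → fail.
Aut (methods 1·2): 0.71 vs {0.37, 0.48, 0.76, 0.55} → fail.
2 of 3 fail.

2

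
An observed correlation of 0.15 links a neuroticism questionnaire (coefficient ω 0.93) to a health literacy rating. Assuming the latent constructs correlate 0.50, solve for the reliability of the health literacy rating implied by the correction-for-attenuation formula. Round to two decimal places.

0.10

r_true = r_obs / √(r_xx · r_yy) ⇒ 0.50 = 0.15 / √(0.93 · r_yy).
√(0.93 · r_yy) = 0.15 / 0.50 = 0.3000; 0.93 · r_yy = 0.0900; r_yy = 0.0900 / 0.93 ≈ 0.10.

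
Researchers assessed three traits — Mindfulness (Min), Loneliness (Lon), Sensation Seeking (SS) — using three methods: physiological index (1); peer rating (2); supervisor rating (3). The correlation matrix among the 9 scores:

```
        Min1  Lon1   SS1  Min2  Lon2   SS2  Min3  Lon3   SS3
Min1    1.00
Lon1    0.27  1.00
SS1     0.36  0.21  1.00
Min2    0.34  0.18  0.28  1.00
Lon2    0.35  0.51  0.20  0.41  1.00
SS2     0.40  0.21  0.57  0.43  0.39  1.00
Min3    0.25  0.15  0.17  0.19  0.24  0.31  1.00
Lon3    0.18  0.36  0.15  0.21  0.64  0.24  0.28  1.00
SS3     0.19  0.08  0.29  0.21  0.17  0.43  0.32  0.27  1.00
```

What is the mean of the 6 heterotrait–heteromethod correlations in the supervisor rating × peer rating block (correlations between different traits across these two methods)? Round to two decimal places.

0.23

HTHM values (method 3 × method 2): 0.24, 0.31, 0.21, 0.24, 0.21, 0.17; mean = 1.38/6 = 0.23.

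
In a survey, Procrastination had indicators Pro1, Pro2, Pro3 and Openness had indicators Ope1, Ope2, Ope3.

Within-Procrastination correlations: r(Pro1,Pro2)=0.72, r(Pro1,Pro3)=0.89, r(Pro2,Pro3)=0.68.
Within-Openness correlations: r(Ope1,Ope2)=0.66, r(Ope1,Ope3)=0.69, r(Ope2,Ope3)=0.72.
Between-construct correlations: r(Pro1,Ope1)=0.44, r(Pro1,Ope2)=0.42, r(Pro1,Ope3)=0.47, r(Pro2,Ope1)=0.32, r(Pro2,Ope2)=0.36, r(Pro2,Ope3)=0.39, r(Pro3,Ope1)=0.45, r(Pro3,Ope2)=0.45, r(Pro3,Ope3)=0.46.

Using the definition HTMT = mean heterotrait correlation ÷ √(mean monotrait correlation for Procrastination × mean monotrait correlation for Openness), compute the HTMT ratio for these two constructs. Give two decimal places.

Mean between = 3.76/9 = 0.4178.
Mean within-Pro = 2.29/3 = 0.7633; mean within-Ope = 2.07/3 = 0.6900.
Geometric mean = √(0.7633 × 0.6900) = 0.7257.
HTMT = 0.4178 / 0.7257 = 0.58.

0.58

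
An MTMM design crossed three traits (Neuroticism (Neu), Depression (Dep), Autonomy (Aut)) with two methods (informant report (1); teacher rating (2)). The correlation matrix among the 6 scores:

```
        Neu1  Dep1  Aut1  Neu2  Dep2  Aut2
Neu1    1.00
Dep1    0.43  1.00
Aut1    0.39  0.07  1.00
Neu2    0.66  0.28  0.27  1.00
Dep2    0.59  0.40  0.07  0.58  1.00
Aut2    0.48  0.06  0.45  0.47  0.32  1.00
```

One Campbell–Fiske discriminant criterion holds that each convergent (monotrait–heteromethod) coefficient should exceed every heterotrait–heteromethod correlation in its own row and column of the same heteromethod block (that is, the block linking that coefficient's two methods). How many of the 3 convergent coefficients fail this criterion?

2

Each convergent coefficient versus the relevant comparison correlations:
Neu (methods 1·2): 0.66 vs {0.59, 0.28, 0.48, 0.27} → pass.
Dep (methods 1·2): 0.40 vs {0.28, 0.59, 0.06, 0.07} → fail.
Aut (methods 1·2): 0.45 vs {0.27, 0.48, 0.07, 0.06} → fail.
2 of 3 fail.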